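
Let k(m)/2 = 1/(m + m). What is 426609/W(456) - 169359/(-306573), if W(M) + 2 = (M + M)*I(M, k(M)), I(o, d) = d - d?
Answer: -43595487413/204382 ≈ -2.1330e+5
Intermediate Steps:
k(m) = 1/m (k(m) = 2/(m + m) = 2/((2*m)) = 2*(1/(2*m)) = 1/m)
I(o, d) = 0
W(M) = -2 (W(M) = -2 + (M + M)*0 = -2 + (2*M)*0 = -2 + 0 = -2)
426609/W(456) - 169359/(-306573) = 426609/(-2) - 169359/(-306573) = 426609*(-½) - 169359*(-1/306573) = -426609/2 + 56453/102191 = -43595487413/204382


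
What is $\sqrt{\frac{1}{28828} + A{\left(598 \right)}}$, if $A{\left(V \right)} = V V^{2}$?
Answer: $\frac{\sqrt{44429618834991239}}{14414} \approx 14624.0$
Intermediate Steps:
$A{\left(V \right)} = V^{3}$
$\sqrt{\frac{1}{28828} + A{\left(598 \right)}} = \sqrt{\frac{1}{28828} + 598^{3}} = \sqrt{\frac{1}{28828} + 213847192} = \sqrt{\frac{6164786850977}{28828}} = \frac{\sqrt{44429618834991239}}{14414}$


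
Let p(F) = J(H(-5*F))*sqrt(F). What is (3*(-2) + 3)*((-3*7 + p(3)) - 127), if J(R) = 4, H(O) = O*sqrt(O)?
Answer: 444 - 12*sqrt(3) ≈ 423.22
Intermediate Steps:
H(O) = O**(3/2)
p(F) = 4*sqrt(F)
(3*(-2) + 3)*((-3*7 + p(3)) - 127) = (3*(-2) + 3)*((-3*7 + 4*sqrt(3)) - 127) = (-6 + 3)*((-21 + 4*sqrt(3)) - 127) = -3*(-148 + 4*sqrt(3)) = 444 - 12*sqrt(3)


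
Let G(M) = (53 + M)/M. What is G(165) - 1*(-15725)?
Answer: 2594843/165 ≈ 15726.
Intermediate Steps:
G(M) = (53 + M)/M
G(165) - 1*(-15725) = (53 + 165)/165 - 1*(-15725) = (1/165)*218 + 15725 = 218/165 + 15725 = 2594843/165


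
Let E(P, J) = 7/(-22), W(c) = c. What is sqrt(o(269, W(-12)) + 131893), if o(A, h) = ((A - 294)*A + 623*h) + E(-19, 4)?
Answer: sqrt(56962774)/22 ≈ 343.06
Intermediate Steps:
E(P, J) = -7/22 (E(P, J) = 7*(-1/22) = -7/22)
o(A, h) = -7/22 + 623*h + A*(-294 + A) (o(A, h) = ((A - 294)*A + 623*h) - 7/22 = ((-294 + A)*A + 623*h) - 7/22 = (A*(-294 + A) + 623*h) - 7/22 = (623*h + A*(-294 + A)) - 7/22 = -7/22 + 623*h + A*(-294 + A))
sqrt(o(269, W(-12)) + 131893) = sqrt((-7/22 + 269**2 - 294*269 + 623*(-12)) + 131893) = sqrt((-7/22 + 72361 - 79086 - 7476) + 131893) = sqrt(-312429/22 + 131893) = sqrt(2589217/22) = sqrt(56962774)/22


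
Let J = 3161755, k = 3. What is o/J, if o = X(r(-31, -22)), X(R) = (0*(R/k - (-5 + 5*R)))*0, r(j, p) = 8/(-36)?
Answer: 0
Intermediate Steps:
r(j, p) = -2/9 (r(j, p) = 8*(-1/36) = -2/9)
X(R) = 0 (X(R) = (0*(R/3 - (-5 + 5*R)))*0 = (0*(R*(⅓) - 5*(-1 + R)))*0 = (0*(R/3 + (5 - 5*R)))*0 = (0*(5 - 14*R/3))*0 = 0*0 = 0)
o = 0
o/J = 0/3161755 = 0*(1/3161755) = 0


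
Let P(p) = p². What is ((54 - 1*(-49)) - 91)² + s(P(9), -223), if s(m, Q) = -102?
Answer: 42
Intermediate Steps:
((54 - 1*(-49)) - 91)² + s(P(9), -223) = ((54 - 1*(-49)) - 91)² - 102 = ((54 + 49) - 91)² - 102 = (103 - 91)² - 102 = 12² - 102 = 144 - 102 = 42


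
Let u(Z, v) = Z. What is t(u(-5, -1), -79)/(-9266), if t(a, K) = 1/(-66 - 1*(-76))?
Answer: -1/92660 ≈ -1.0792e-5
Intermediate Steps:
t(a, K) = ⅒ (t(a, K) = 1/(-66 + 76) = 1/10 = ⅒)
t(u(-5, -1), -79)/(-9266) = (⅒)/(-9266) = (⅒)*(-1/9266) = -1/92660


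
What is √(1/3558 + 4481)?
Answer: √56726613642/3558 ≈ 66.940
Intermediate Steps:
√(1/3558 + 4481) = √(15943399/3558) = √56726613642/3558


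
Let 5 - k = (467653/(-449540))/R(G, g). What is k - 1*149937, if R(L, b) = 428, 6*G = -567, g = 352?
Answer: -28847384120187/192403120 ≈ -1.4993e+5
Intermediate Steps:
G = -189/2 (G = (⅙)*(-567) = -189/2 ≈ -94.500)
k = 962483253/192403120 (k = 5 - 467653/(-449540)/428 = 5 - 467653*(-1/449540)/428 = 5 - (-467653)/(449540*428) = 5 - 1*(-467653/192403120) = 5 + 467653/192403120 = 962483253/192403120 ≈ 5.0024)
k - 1*149937 = 962483253/192403120 - 1*149937 = 962483253/192403120 - 149937 = -28847384120187/192403120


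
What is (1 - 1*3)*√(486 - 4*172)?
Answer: -2*I*√202 ≈ -28.425*I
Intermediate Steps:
(1 - 1*3)*√(486 - 4*172) = (1 - 3)*√(486 - 688) = -2*I*√202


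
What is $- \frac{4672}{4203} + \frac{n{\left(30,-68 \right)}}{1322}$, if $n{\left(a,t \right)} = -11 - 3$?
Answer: $- \frac{3117613}{2778183} \approx -1.1222$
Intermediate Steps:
$n{\left(a,t \right)} = -14$ ($n{\left(a,t \right)} = -11 - 3 = -14$)
$- \frac{4672}{4203} + \frac{n{\left(30,-68 \right)}}{1322} = - \frac{4672}{4203} - \frac{14}{1322} = \left(-4672\right) \frac{1}{4203} - \frac{7}{661} = - \frac{4672}{4203} - \frac{7}{661} = - \frac{3117613}{2778183}$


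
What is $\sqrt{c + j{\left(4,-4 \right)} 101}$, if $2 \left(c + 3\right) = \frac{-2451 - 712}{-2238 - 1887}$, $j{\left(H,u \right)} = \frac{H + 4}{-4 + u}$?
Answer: $\frac{127 i \sqrt{17490}}{1650} \approx 10.179 i$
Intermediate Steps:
$j{\left(H,u \right)} = \frac{4 + H}{-4 + u}$
$c = - \frac{21587}{8250}$ ($c = -3 + \frac{\left(-2451 - 712\right) \frac{1}{-2238 - 1887}}{2} = -3 + \frac{\left(-3163\right) \frac{1}{-4125}}{2} = -3 + \frac{\left(-3163\right) \left(- \frac{1}{4125}\right)}{2} = -3 + \frac{1}{2} \cdot \frac{3163}{4125} = -3 + \frac{3163}{8250} = - \frac{21587}{8250} \approx -2.6166$)
$\sqrt{c + j{\left(4,-4 \right)} 101} = \sqrt{- \frac{21587}{8250} + \frac{4 + 4}{-4 - 4} \cdot 101} = \sqrt{- \frac{21587}{8250} + \frac{1}{-8} \cdot 8 \cdot 101} = \sqrt{- \frac{21587}{8250} + \left(- \frac{1}{8}\right) 8 \cdot 101} = \sqrt{- \frac{21587}{8250} - 101} = \sqrt{- \frac{854837}{8250}} = \frac{127 i \sqrt{17490}}{1650}$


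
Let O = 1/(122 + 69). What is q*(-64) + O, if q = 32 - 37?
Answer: 61121/191 ≈ 320.01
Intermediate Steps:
q = -5
O = 1/191 ≈ 0.0052356
q*(-64) + O = -5*(-64) + 1/191 = 320 + 1/191 = 61121/191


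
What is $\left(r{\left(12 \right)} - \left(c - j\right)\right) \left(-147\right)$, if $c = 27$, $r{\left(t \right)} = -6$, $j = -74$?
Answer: $15729$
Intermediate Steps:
$\left(r{\left(12 \right)} - \left(c - j\right)\right) \left(-147\right) = \left(-6 - 101\right) \left(-147\right) = \left(-107\right) \left(-147\right) = 15729$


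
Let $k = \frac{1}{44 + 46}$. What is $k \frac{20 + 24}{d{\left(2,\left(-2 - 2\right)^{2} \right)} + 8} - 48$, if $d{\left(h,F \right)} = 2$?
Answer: $- \frac{10789}{225} \approx -47.951$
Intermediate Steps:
$k = \frac{1}{90} \approx 0.011111$
$k \frac{20 + 24}{d{\left(2,\left(-2 - 2\right)^{2} \right)} + 8} - 48 = \frac{\left(20 + 24\right) \frac{1}{2 + 8}}{90} - 48 = \frac{44 \cdot \frac{1}{10}}{90} - 48 = \frac{1}{90} \cdot \frac{22}{5} - 48 = \frac{11}{225} - 48 = - \frac{10789}{225}$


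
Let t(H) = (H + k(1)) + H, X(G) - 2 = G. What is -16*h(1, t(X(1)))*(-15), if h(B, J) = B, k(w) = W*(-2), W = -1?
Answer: 240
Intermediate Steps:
X(G) = 2 + G
k(w) = 2 (k(w) = -1*(-2) = 2)
t(H) = 2 + 2*H (t(H) = (H + 2) + H = (2 + H) + H = 2 + 2*H)
-16*h(1, t(X(1)))*(-15) = -16*1*(-15) = -16*(-15) = 240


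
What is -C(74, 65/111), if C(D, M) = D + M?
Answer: -8279/111 ≈ -74.586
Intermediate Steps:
-C(74, 65/111) = -(74 + 65/111) = -1*8279/111 = -8279/111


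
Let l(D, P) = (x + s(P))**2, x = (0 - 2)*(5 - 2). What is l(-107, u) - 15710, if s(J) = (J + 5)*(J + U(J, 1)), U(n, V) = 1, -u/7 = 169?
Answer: 1938749896390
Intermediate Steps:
u = -1183 (u = -7*169 = -1183)
s(J) = (1 + J)*(5 + J) (s(J) = (J + 5)*(J + 1) = (5 + J)*(1 + J) = (1 + J)*(5 + J))
x = -6 (x = -2*3 = -6)
l(D, P) = (-1 + P**2 + 6*P)**2 (l(D, P) = (-6 + (5 + P**2 + 6*P))**2 = (-1 + P**2 + 6*P)**2)
l(-107, u) - 15710 = (-1 + (-1183)**2 + 6*(-1183))**2 - 15710 = (-1 + 1399489 - 7098)**2 - 15710 = 1392390**2 - 15710 = 1938749912100 - 15710 = 1938749896390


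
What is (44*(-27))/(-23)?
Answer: 1188/23 ≈ 51.652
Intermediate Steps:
(44*(-27))/(-23) = -1188*(-1/23) = 1188/23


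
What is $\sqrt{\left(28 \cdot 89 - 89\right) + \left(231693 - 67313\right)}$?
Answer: $\sqrt{166783} \approx 408.39$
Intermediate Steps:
$\sqrt{\left(28 \cdot 89 - 89\right) + \left(231693 - 67313\right)} = \sqrt{\left(2492 - 89\right) + 164380} = \sqrt{2403 + 164380} = \sqrt{166783}$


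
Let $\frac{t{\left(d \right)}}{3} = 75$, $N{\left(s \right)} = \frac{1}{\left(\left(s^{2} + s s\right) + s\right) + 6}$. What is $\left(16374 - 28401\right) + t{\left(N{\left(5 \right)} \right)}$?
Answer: $-11802$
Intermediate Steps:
$N{\left(s \right)} = \frac{1}{6 + s + 2 s^{2}}$ ($N{\left(s \right)} = \frac{1}{\left(\left(s^{2} + s^{2}\right) + s\right) + 6} = \frac{1}{\left(2 s^{2} + s\right) + 6} = \frac{1}{\left(s + 2 s^{2}\right) + 6} = \frac{1}{6 + s + 2 s^{2}}$)
$t{\left(d \right)} = 225$ ($t{\left(d \right)} = 3 \cdot 75 = 225$)
$\left(16374 - 28401\right) + t{\left(N{\left(5 \right)} \right)} = \left(16374 - 28401\right) + 225 = -12027 + 225 = -11802$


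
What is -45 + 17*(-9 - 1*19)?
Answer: -521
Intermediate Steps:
-45 + 17*(-9 - 1*19) = -45 + 17*(-9 - 19) = -45 + 17*(-28) = -45 - 476 = -521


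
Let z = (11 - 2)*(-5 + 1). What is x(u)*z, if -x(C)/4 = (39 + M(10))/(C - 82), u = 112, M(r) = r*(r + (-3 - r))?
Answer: 216/5 ≈ 43.200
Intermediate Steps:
M(r) = -3*r (M(r) = r*(-3) = -3*r)
z = -36 (z = 9*(-4) = -36)
x(C) = -36/(-82 + C) (x(C) = -4*(39 - 3*10)/(C - 82) = -4*(39 - 30)/(-82 + C) = -36/(-82 + C))
x(u)*z = -36/(-82 + 112)*(-36) = -36/30*(-36) = -36*1/30*(-36) = -6/5*(-36) = 216/5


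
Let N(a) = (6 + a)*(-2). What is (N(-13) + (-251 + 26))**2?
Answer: 44521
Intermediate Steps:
N(a) = -12 - 2*a
(N(-13) + (-251 + 26))**2 = ((-12 - 2*(-13)) + (-251 + 26))**2 = ((-12 + 26) - 225)**2 = (14 - 225)**2 = (-211)**2 = 44521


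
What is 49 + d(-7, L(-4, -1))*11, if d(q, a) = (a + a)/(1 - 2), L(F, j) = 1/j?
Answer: 71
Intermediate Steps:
L(F, j) = 1/j
d(q, a) = -2*a (d(q, a) = (2*a)/(-1) = (2*a)*(-1) = -2*a)
49 + d(-7, L(-4, -1))*11 = 49 - 2/(-1)*11 = 49 - 2*(-1)*11 = 49 + 2*11 = 49 + 22 = 71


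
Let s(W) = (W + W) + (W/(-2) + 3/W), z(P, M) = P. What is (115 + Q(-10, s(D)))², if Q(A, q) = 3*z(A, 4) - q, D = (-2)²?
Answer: 97969/16 ≈ 6123.1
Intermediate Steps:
D = 4
s(W) = 3/W + 3*W/2 (s(W) = 2*W + (W*(-½) + 3/W) = 2*W + (-W/2 + 3/W) = 2*W + (3/W - W/2) = 3/W + 3*W/2)
Q(A, q) = -q + 3*A (Q(A, q) = 3*A - q = -q + 3*A)
(115 + Q(-10, s(D)))² = (115 + (-(3/4 + (3/2)*4) + 3*(-10)))² = (115 + (-(3*(¼) + 6) - 30))² = (115 + (-(¾ + 6) - 30))² = (115 + (-1*27/4 - 30))² = (115 + (-27/4 - 30))² = (115 - 147/4)² = (313/4)² = 97969/16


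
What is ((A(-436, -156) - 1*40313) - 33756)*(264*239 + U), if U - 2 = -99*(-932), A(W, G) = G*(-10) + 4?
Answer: -11264811830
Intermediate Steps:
A(W, G) = 4 - 10*G (A(W, G) = -10*G + 4 = 4 - 10*G)
U = 92270 (U = 2 - 99*(-932) = 2 + 92268 = 92270)
((A(-436, -156) - 1*40313) - 33756)*(264*239 + U) = (((4 - 10*(-156)) - 1*40313) - 33756)*(264*239 + 92270) = (((4 + 1560) - 40313) - 33756)*(63096 + 92270) = ((1564 - 40313) - 33756)*155366 = (-38749 - 33756)*155366 = -72505*155366 = -11264811830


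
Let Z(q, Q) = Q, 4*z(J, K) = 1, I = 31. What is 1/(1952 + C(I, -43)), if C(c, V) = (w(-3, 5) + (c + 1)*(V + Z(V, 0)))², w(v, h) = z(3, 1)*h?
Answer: 16/30270233 ≈ 5.2857e-7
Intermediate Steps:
z(J, K) = ¼ (z(J, K) = (¼)*1 = ¼)
w(v, h) = h/4
C(c, V) = (5/4 + V*(1 + c))² (C(c, V) = ((¼)*5 + (c + 1)*(V + 0))² = (5/4 + (1 + c)*V)² = (5/4 + V*(1 + c))²)
1/(1952 + C(I, -43)) = 1/(1952 + (5 + 4*(-43) + 4*(-43)*31)²/16) = 1/(1952 + (5 - 172 - 5332)²/16) = 1/(1952 + (1/16)*(-5499)²) = 1/(1952 + (1/16)*30239001) = 1/(1952 + 30239001/16) = 1/(30270233/16) = 16/30270233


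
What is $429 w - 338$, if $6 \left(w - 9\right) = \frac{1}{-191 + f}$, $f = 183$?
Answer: $\frac{56225}{16} \approx 3514.1$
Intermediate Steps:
$w = \frac{431}{48}$ ($w = 9 + \frac{1}{6 \left(-191 + 183\right)} = 9 + \frac{1}{6 \left(-8\right)} = 9 + \frac{1}{6} \left(- \frac{1}{8}\right) = 9 - \frac{1}{48} = \frac{431}{48} \approx 8.9792$)
$429 w - 338 = 429 \cdot \frac{431}{48} - 338 = \frac{61633}{16} - 338 = \frac{56225}{16}$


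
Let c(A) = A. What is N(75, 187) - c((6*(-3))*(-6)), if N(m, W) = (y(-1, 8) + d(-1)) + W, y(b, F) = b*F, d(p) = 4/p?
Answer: 67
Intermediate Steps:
y(b, F) = F*b
N(m, W) = -12 + W (N(m, W) = (8*(-1) + 4/(-1)) + W = (-8 + 4*(-1)) + W = (-8 - 4) + W = -12 + W)
N(75, 187) - c((6*(-3))*(-6)) = (-12 + 187) - 6*(-3)*(-6) = 175 - (-18)*(-6) = 175 - 1*108 = 175 - 108 = 67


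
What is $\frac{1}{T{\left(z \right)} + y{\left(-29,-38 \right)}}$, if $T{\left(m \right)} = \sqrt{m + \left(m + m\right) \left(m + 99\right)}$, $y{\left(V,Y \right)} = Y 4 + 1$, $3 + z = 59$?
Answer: $- \frac{151}{5385} - \frac{2 \sqrt{4354}}{5385} \approx -0.052548$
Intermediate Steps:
$z = 56$ ($z = -3 + 59 = 56$)
$y{\left(V,Y \right)} = 1 + 4 Y$ ($y{\left(V,Y \right)} = 4 Y + 1 = 1 + 4 Y$)
$T{\left(m \right)} = \sqrt{m + 2 m \left(99 + m\right)}$
$\frac{1}{T{\left(z \right)} + y{\left(-29,-38 \right)}} = \frac{1}{\sqrt{56 \left(199 + 2 \cdot 56\right)} + \left(1 + 4 \left(-38\right)\right)} = \frac{1}{\sqrt{56 \left(199 + 112\right)} + \left(1 - 152\right)} = \frac{1}{\sqrt{56 \cdot 311} - 151} = \frac{1}{\sqrt{17416} - 151} = \frac{1}{2 \sqrt{4354} - 151} = \frac{1}{-151 + 2 \sqrt{4354}}$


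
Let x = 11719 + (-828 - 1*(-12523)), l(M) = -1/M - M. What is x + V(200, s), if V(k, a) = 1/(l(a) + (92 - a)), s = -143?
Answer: 1265643913/54055 ≈ 23414.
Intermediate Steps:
l(M) = -M - 1/M
V(k, a) = 1/(92 - 1/a - 2*a) (V(k, a) = 1/((-a - 1/a) + (92 - a)) = 1/(92 - 1/a - 2*a))
x = 23414 (x = 11719 + (-828 + 12523) = 11719 + 11695 = 23414)
x + V(200, s) = 23414 - 1*(-143)/(1 + 2*(-143)*(-46 - 143)) = 23414 - 1*(-143)/(1 + 2*(-143)*(-189)) = 23414 - 1*(-143)/(1 + 54054) = 23414 - 1*(-143)/54055 = 23414 - 1*(-143)*1/54055 = 23414 + 143/54055 = 1265643913/54055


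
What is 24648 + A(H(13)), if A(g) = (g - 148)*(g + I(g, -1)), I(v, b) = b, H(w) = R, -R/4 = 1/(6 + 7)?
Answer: 4198288/169 ≈ 24842.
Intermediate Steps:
R = -4/13 (R = -4/(6 + 7) = -4/13 ≈ -0.30769)
H(w) = -4/13
A(g) = (-1 + g)*(-148 + g) (A(g) = (g - 148)*(g - 1) = (-148 + g)*(-1 + g) = (-1 + g)*(-148 + g))
24648 + A(H(13)) = 24648 + (148 + (-4/13)**2 - 149*(-4/13)) = 24648 + (148 + 16/169 + 596/13) = 24648 + 32776/169 = 4198288/169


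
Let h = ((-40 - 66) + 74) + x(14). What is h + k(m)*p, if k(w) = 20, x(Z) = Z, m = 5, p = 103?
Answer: 2042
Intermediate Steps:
h = -18 (h = ((-40 - 66) + 74) + 14 = (-106 + 74) + 14 = -32 + 14 = -18)
h + k(m)*p = -18 + 20*103 = -18 + 2060 = 2042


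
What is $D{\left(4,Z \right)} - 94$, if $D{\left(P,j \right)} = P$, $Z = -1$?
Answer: $-90$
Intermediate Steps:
$D{\left(4,Z \right)} - 94 = 4 - 94 = -90$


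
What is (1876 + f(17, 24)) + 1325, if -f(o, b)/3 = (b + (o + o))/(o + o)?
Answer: 54330/17 ≈ 3195.9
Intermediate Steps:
f(o, b) = -3*(b + 2*o)/(2*o) (f(o, b) = -3*(b + (o + o))/(o + o) = -3*(b + 2*o)/(2*o))
(1876 + f(17, 24)) + 1325 = (1876 + (-3 - 3/2*24/17)) + 1325 = (1876 + (-3 - 3/2*24*1/17)) + 1325 = (1876 + (-3 - 36/17)) + 1325 = (1876 - 87/17) + 1325 = 31805/17 + 1325 = 54330/17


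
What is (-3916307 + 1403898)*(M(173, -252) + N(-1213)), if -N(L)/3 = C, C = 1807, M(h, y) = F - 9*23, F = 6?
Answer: 14124763398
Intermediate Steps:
M(h, y) = -201 (M(h, y) = 6 - 9*23 = 6 - 207 = -201)
N(L) = -5421 (N(L) = -3*1807 = -5421)
(-3916307 + 1403898)*(M(173, -252) + N(-1213)) = (-3916307 + 1403898)*(-201 - 5421) = -2512409*(-5622) = 14124763398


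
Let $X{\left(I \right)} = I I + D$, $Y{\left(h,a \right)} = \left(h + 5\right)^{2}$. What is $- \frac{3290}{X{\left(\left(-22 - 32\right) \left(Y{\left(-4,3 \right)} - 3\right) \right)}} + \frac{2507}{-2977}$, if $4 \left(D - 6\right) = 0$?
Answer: $- \frac{3905102}{3474159} \approx -1.124$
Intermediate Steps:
$D = 6$ ($D = 6 + \frac{1}{4} \cdot 0 = 6 + 0 = 6$)
$Y{\left(h,a \right)} = \left(5 + h\right)^{2}$
$X{\left(I \right)} = 6 + I^{2}$ ($X{\left(I \right)} = I I + 6 = I^{2} + 6 = 6 + I^{2}$)
$- \frac{3290}{X{\left(\left(-22 - 32\right) \left(Y{\left(-4,3 \right)} - 3\right) \right)}} + \frac{2507}{-2977} = - \frac{3290}{6 + \left(\left(-22 - 32\right) \left(\left(5 - 4\right)^{2} - 3\right)\right)^{2}} + \frac{2507}{-2977} = - \frac{3290}{6 + \left(- 54 \left(1^{2} - 3\right)\right)^{2}} + 2507 \left(- \frac{1}{2977}\right) = - \frac{3290}{6 + \left(- 54 \left(1 - 3\right)\right)^{2}} - \frac{2507}{2977} = - \frac{3290}{6 + \left(\left(-54\right) \left(-2\right)\right)^{2}} - \frac{2507}{2977} = - \frac{3290}{6 + 108^{2}} - \frac{2507}{2977} = - \frac{3290}{6 + 11664} - \frac{2507}{2977} = - \frac{3290}{11670} - \frac{2507}{2977} = \left(-3290\right) \frac{1}{11670} - \frac{2507}{2977} = - \frac{329}{1167} - \frac{2507}{2977} = - \frac{3905102}{3474159}$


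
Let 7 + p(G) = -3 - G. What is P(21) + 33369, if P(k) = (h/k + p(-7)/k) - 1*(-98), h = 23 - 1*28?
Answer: 702799/21 ≈ 33467.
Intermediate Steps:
p(G) = -10 - G (p(G) = -7 + (-3 - G) = -10 - G)
h = -5 (h = 23 - 28 = -5)
P(k) = 98 - 8/k (P(k) = (-5/k + (-10 - 1*(-7))/k) - 1*(-98) = (-5/k + (-10 + 7)/k) + 98 = (-5/k - 3/k) + 98 = -8/k + 98 = 98 - 8/k)
P(21) + 33369 = (98 - 8/21) + 33369 = 2050/21 + 33369 = 702799/21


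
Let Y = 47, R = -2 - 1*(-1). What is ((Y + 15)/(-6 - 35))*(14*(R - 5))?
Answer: 5208/41 ≈ 127.02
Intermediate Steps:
R = -1 (R = -2 + 1 = -1)
((Y + 15)/(-6 - 35))*(14*(R - 5)) = ((47 + 15)/(-6 - 35))*(14*(-1 - 5)) = (62/(-41))*(14*(-6)) = (62*(-1/41))*(-84) = -62/41*(-84) = 5208/41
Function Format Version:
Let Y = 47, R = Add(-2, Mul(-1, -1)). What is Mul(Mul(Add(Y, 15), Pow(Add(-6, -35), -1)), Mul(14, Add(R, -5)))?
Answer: Rational(5208, 41) ≈ 127.02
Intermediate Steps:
R = -1 (R = Add(-2, 1) = -1)
Mul(Mul(Add(Y, 15), Pow(Add(-6, -35), -1)), Mul(14, Add(R, -5))) = Mul(Mul(Add(47, 15), Pow(Add(-6, -35), -1)), Mul(14, Add(-1, -5))) = Mul(Mul(62, Pow(-41, -1)), Mul(14, -6)) = Mul(Mul(62, Rational(-1, 41)), -84) = Mul(Rational(-62, 41), -84) = Rational(5208, 41)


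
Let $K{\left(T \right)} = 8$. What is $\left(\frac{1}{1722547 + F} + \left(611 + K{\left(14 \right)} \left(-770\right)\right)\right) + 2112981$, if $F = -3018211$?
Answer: $\frac{2730523774847}{1295664} \approx 2.1074 \cdot 10^{6}$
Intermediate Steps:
$\left(\frac{1}{1722547 + F} + \left(611 + K{\left(14 \right)} \left(-770\right)\right)\right) + 2112981 = \left(\frac{1}{1722547 - 3018211} + \left(611 + 8 \left(-770\right)\right)\right) + 2112981 = \left(\frac{1}{-1295664} + \left(611 - 6160\right)\right) + 2112981 = \left(- \frac{1}{1295664} - 5549\right) + 2112981 = - \frac{7189639537}{1295664} + 2112981 = \frac{2730523774847}{1295664}$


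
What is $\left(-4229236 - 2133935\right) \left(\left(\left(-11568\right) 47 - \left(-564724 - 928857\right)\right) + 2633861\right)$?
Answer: $-22803988618566$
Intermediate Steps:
$\left(-4229236 - 2133935\right) \left(\left(\left(-11568\right) 47 - \left(-564724 - 928857\right)\right) + 2633861\right) = - 6363171 \left(\left(-543696 - -1493581\right) + 2633861\right) = - 6363171 \left(\left(-543696 + 1493581\right) + 2633861\right) = - 6363171 \left(949885 + 2633861\right) = \left(-6363171\right) 3583746 = -22803988618566$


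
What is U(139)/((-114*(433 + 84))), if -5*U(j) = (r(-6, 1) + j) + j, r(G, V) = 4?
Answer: 1/1045 ≈ 0.00095694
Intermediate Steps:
U(j) = -⅘ - 2*j/5 (U(j) = -((4 + j) + j)/5 = -(4 + 2*j)/5 = -⅘ - 2*j/5)
U(139)/((-114*(433 + 84))) = (-⅘ - ⅖*139)/((-114*(433 + 84))) = (-⅘ - 278/5)/((-114*517)) = -282/5/(-58938) = -282/5*(-1/58938) = 1/1045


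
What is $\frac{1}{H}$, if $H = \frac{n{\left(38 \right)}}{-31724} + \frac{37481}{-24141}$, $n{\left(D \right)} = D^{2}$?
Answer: $- \frac{191462271}{305976712} \approx -0.62574$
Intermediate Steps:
$H = - \frac{305976712}{191462271}$ ($H = \frac{38^{2}}{-31724} + \frac{37481}{-24141} = 1444 \left(- \frac{1}{31724}\right) + 37481 \left(- \frac{1}{24141}\right) = - \frac{361}{7931} - \frac{37481}{24141} = - \frac{305976712}{191462271} \approx -1.5981$)
$\frac{1}{H} = \frac{1}{- \frac{305976712}{191462271}} = - \frac{191462271}{305976712}$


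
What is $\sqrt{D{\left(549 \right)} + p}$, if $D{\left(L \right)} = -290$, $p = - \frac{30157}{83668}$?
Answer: $\frac{i \sqrt{508155025209}}{41834} \approx 17.04 i$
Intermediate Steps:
$p = - \frac{30157}{83668}$ ($p = \left(-30157\right) \frac{1}{83668} = - \frac{30157}{83668} \approx -0.36044$)
$\sqrt{D{\left(549 \right)} + p} = \sqrt{-290 - \frac{30157}{83668}} = \sqrt{- \frac{24293877}{83668}} = \frac{i \sqrt{508155025209}}{41834}$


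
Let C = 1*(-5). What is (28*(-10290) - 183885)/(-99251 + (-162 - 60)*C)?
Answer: 27765/5773 ≈ 4.8095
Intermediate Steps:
C = -5
(28*(-10290) - 183885)/(-99251 + (-162 - 60)*C) = (28*(-10290) - 183885)/(-99251 + (-162 - 60)*(-5)) = (-288120 - 183885)/(-99251 - 222*(-5)) = -472005/(-99251 + 1110) = -472005/(-98141) = -472005*(-1/98141) = 27765/5773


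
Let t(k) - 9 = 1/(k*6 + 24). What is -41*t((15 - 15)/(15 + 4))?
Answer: -8897/24 ≈ -370.71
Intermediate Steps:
t(k) = 9 + 1/(24 + 6*k) (t(k) = 9 + 1/(k*6 + 24) = 9 + 1/(6*k + 24) = 9 + 1/(24 + 6*k))
-41*t((15 - 15)/(15 + 4)) = -41*(217 + 54*((15 - 15)/(15 + 4)))/(6*(4 + (15 - 15)/(15 + 4))) = -41*(217 + 54*(0/19))/(6*(4 + 0/19)) = -41*(217 + 54*(0*(1/19)))/(6*(4 + 0*(1/19))) = -41*(217 + 54*0)/(6*(4 + 0)) = -41*(217 + 0)/(6*4) = -41*217/(6*4) = -41*217/24 = -8897/24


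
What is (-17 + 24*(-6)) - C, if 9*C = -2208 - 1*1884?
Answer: 881/3 ≈ 293.67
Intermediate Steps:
C = -1364/3 (C = (-2208 - 1*1884)/9 = (-2208 - 1884)/9 = (⅑)*(-4092) = -1364/3 ≈ -454.67)
(-17 + 24*(-6)) - C = (-17 + 24*(-6)) - 1*(-1364/3) = (-17 - 144) + 1364/3 = -161 + 1364/3 = 881/3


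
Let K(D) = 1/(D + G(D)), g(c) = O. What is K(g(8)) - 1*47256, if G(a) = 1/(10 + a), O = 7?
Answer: -5670703/120 ≈ -47256.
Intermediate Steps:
g(c) = 7
K(D) = 1/(D + 1/(10 + D))
K(g(8)) - 1*47256 = (10 + 7)/(1 + 7*(10 + 7)) - 1*47256 = 17/(1 + 7*17) - 47256 = 17/(1 + 119) - 47256 = 17/120 - 47256 = -5670703/120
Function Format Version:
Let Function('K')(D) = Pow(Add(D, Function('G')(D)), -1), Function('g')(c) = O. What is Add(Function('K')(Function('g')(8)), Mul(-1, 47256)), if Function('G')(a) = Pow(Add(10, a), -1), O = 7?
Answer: Rational(-5670703, 120) ≈ -47256.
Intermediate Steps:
Function('g')(c) = 7
Function('K')(D) = Pow(Add(D, Pow(Add(10, D), -1)), -1)
Add(Function('K')(Function('g')(8)), Mul(-1, 47256)) = Add(Mul(Pow(Add(1, Mul(7, Add(10, 7))), -1), Add(10, 7)), Mul(-1, 47256)) = Add(Mul(Pow(Add(1, Mul(7, 17)), -1), 17), -47256) = Add(Mul(Pow(Add(1, 119), -1), 17), -47256) = Add(Mul(Pow(120, -1), 17), -47256) = Add(Mul(Rational(1, 120), 17), -47256) = Add(Rational(17, 120), -47256) = Rational(-5670703, 120)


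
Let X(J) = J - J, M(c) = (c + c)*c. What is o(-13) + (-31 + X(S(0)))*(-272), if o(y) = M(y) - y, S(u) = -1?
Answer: 8783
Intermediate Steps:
M(c) = 2*c² (M(c) = (2*c)*c = 2*c²)
X(J) = 0
o(y) = -y + 2*y² (o(y) = 2*y² - y = -y + 2*y²)
o(-13) + (-31 + X(S(0)))*(-272) = -13*(-1 + 2*(-13)) + (-31 + 0)*(-272) = -13*(-1 - 26) - 31*(-272) = -13*(-27) + 8432 = 351 + 8432 = 8783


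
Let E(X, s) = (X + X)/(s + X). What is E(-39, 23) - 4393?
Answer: -35105/8 ≈ -4388.1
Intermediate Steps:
E(X, s) = 2*X/(X + s) (E(X, s) = (2*X)/(X + s) = 2*X/(X + s))
E(-39, 23) - 4393 = 2*(-39)/(-39 + 23) - 4393 = 2*(-39)/(-16) - 4393 = 2*(-39)*(-1/16) - 4393 = 39/8 - 4393 = -35105/8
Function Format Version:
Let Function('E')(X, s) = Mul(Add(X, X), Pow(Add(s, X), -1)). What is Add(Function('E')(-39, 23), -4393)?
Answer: Rational(-35105, 8) ≈ -4388.1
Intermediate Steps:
Function('E')(X, s) = Mul(2, X, Pow(Add(X, s), -1)) (Function('E')(X, s) = Mul(Mul(2, X), Pow(Add(X, s), -1)) = Mul(2, X, Pow(Add(X, s), -1)))
Add(Function('E')(-39, 23), -4393) = Add(Mul(2, -39, Pow(Add(-39, 23), -1)), -4393) = Add(Mul(2, -39, Pow(-16, -1)), -4393) = Add(Mul(2, -39, Rational(-1, 16)), -4393) = Add(Rational(39, 8), -4393) = Rational(-35105, 8)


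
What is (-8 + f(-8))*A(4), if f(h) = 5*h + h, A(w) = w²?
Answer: -896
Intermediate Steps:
f(h) = 6*h
(-8 + f(-8))*A(4) = (-8 + 6*(-8))*4² = (-8 - 48)*16 = -56*16 = -896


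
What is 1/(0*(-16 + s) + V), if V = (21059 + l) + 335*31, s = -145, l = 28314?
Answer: 1/59758 ≈ 1.6734e-5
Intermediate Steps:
V = 59758 (V = (21059 + 28314) + 335*31 = 49373 + 10385 = 59758)
1/(0*(-16 + s) + V) = 1/(0*(-16 - 145) + 59758) = 1/(0*(-161) + 59758) = 1/(0 + 59758) = 1/59758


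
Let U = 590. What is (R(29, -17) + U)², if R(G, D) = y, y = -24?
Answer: 320356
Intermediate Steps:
R(G, D) = -24
(R(29, -17) + U)² = (-24 + 590)² = 566² = 320356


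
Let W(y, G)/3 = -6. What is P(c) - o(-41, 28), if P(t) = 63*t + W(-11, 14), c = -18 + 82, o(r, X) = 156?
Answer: 3858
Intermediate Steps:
c = 64
W(y, G) = -18 (W(y, G) = 3*(-6) = -18)
P(t) = -18 + 63*t (P(t) = 63*t - 18 = -18 + 63*t)
P(c) - o(-41, 28) = (-18 + 63*64) - 1*156 = (-18 + 4032) - 156 = 4014 - 156 = 3858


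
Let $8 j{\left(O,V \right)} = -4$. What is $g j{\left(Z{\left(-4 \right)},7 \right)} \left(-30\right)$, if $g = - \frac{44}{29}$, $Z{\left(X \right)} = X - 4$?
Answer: $- \frac{660}{29} \approx -22.759$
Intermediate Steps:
$Z{\left(X \right)} = -4 + X$
$j{\left(O,V \right)} = - \frac{1}{2}$ ($j{\left(O,V \right)} = \frac{1}{8} \left(-4\right) = - \frac{1}{2}$)
$g = - \frac{44}{29}$ ($g = \left(-44\right) \frac{1}{29} = - \frac{44}{29} \approx -1.5172$)
$g j{\left(Z{\left(-4 \right)},7 \right)} \left(-30\right) = \left(- \frac{44}{29}\right) \left(- \frac{1}{2}\right) \left(-30\right) = \frac{22}{29} \left(-30\right) = - \frac{660}{29}$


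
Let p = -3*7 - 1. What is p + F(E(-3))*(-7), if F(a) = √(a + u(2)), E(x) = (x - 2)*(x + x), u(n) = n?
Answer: -22 - 28*√2 ≈ -61.598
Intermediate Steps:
E(x) = 2*x*(-2 + x) (E(x) = (-2 + x)*(2*x) = 2*x*(-2 + x))
p = -22 (p = -21 - 1 = -22)
F(a) = √(2 + a) (F(a) = √(a + 2) = √(2 + a))
p + F(E(-3))*(-7) = -22 + √(2 + 2*(-3)*(-2 - 3))*(-7) = -22 + √(2 + 2*(-3)*(-5))*(-7) = -22 + √(2 + 30)*(-7) = -22 + √32*(-7) = -22 + (4*√2)*(-7) = -22 - 28*√2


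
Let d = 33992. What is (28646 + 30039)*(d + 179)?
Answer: 2005325135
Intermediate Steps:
(28646 + 30039)*(d + 179) = (28646 + 30039)*(33992 + 179) = 58685*34171 = 2005325135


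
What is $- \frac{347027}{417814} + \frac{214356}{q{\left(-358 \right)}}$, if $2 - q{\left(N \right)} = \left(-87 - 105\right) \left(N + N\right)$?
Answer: $- \frac{68633369737}{28718445290} \approx -2.3899$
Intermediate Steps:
$q{\left(N \right)} = 2 + 384 N$ ($q{\left(N \right)} = 2 - \left(-87 - 105\right) \left(N + N\right) = 2 - - 192 \cdot 2 N = 2 - - 384 N = 2 + 384 N$)
$- \frac{347027}{417814} + \frac{214356}{q{\left(-358 \right)}} = - \frac{347027}{417814} + \frac{214356}{2 + 384 \left(-358\right)} = \left(-347027\right) \frac{1}{417814} + \frac{214356}{2 - 137472} = - \frac{347027}{417814} + \frac{214356}{-137470} = - \frac{347027}{417814} + 214356 \left(- \frac{1}{137470}\right) = - \frac{347027}{417814} - \frac{107178}{68735} = - \frac{68633369737}{28718445290}$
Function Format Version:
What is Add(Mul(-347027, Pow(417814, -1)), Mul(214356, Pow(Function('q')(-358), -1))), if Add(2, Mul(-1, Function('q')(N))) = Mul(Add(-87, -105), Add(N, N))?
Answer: Rational(-68633369737, 28718445290) ≈ -2.3899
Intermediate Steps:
Function('q')(N) = Add(2, Mul(384, N)) (Function('q')(N) = Add(2, Mul(-1, Mul(Add(-87, -105), Add(N, N)))) = Add(2, Mul(-1, Mul(-192, Mul(2, N)))) = Add(2, Mul(-1, Mul(-384, N))) = Add(2, Mul(384, N)))
Add(Mul(-347027, Pow(417814, -1)), Mul(214356, Pow(Function('q')(-358), -1))) = Add(Mul(-347027, Pow(417814, -1)), Mul(214356, Pow(Add(2, Mul(384, -358)), -1))) = Add(Mul(-347027, Rational(1, 417814)), Mul(214356, Pow(Add(2, -137472), -1))) = Add(Rational(-347027, 417814), Mul(214356, Pow(-137470, -1))) = Add(Rational(-347027, 417814), Mul(214356, Rational(-1, 137470))) = Add(Rational(-347027, 417814), Rational(-107178, 68735)) = Rational(-68633369737, 28718445290)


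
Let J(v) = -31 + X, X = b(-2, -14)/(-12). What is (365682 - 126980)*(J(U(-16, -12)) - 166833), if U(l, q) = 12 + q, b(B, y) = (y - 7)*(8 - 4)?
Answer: -39829099614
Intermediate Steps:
b(B, y) = -28 + 4*y (b(B, y) = (-7 + y)*4 = -28 + 4*y)
X = 7 (X = (-28 + 4*(-14))/(-12) = (-28 - 56)*(-1/12) = -84*(-1/12) = 7)
J(v) = -24 (J(v) = -31 + 7 = -24)
(365682 - 126980)*(J(U(-16, -12)) - 166833) = (365682 - 126980)*(-24 - 166833) = 238702*(-166857) = -39829099614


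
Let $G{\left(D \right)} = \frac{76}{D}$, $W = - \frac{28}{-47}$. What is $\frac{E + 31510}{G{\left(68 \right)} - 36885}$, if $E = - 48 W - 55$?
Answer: $- \frac{25109697}{29470222} \approx -0.85204$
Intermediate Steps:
$W = \frac{28}{47}$ ($W = \left(-28\right) \left(- \frac{1}{47}\right) = \frac{28}{47} \approx 0.59575$)
$E = - \frac{3929}{47}$ ($E = \left(-48\right) \frac{28}{47} - 55 = - \frac{1344}{47} - 55 = - \frac{3929}{47} \approx -83.596$)
$\frac{E + 31510}{G{\left(68 \right)} - 36885} = \frac{- \frac{3929}{47} + 31510}{\frac{76}{68} - 36885} = \frac{1477041}{47 \left(76 \cdot \frac{1}{68} - 36885\right)} = \frac{1477041}{47 \left(\frac{19}{17} - 36885\right)} = \frac{1477041}{47 \left(- \frac{627026}{17}\right)} = \frac{1477041}{47} \left(- \frac{17}{627026}\right) = - \frac{25109697}{29470222}$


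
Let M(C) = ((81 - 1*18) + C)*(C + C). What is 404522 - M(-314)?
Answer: 246894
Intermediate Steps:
M(C) = 2*C*(63 + C) (M(C) = ((81 - 18) + C)*(2*C) = (63 + C)*(2*C) = 2*C*(63 + C))
404522 - M(-314) = 404522 - 2*(-314)*(63 - 314) = 404522 - 2*(-314)*(-251) = 404522 - 1*157628 = 404522 - 157628 = 246894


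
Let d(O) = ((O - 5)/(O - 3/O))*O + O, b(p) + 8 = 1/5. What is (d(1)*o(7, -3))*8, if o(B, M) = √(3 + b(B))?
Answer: 48*I*√30/5 ≈ 52.581*I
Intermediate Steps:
b(p) = -39/5 (b(p) = -8 + 1/5 = -8 + ⅕ = -39/5)
o(B, M) = 2*I*√30/5 (o(B, M) = √(3 - 39/5) = √(-24/5) = 2*I*√30/5)
d(O) = O + O*(-5 + O)/(O - 3/O) (d(O) = ((-5 + O)/(O - 3/O))*O + O = O*(-5 + O)/(O - 3/O) + O = O + O*(-5 + O)/(O - 3/O))
(d(1)*o(7, -3))*8 = ((1*(-3 - 5*1 + 2*1²)/(-3 + 1²))*(2*I*√30/5))*8 = ((1*(-3 - 5 + 2*1)/(-3 + 1))*(2*I*√30/5))*8 = ((1*(-3 - 5 + 2)/(-2))*(2*I*√30/5))*8 = ((1*(-½)*(-6))*(2*I*√30/5))*8 = (3*(2*I*√30/5))*8 = (6*I*√30/5)*8 = 48*I*√30/5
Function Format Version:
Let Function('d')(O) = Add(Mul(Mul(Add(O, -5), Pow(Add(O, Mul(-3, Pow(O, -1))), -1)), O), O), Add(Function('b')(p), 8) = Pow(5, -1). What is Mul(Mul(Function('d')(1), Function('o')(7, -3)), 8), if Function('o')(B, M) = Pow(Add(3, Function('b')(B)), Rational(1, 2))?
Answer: Mul(Rational(48, 5), I, Pow(30, Rational(1, 2))) ≈ Mul(52.581, I)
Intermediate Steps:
Function('b')(p) = Rational(-39, 5) (Function('b')(p) = Add(-8, Pow(5, -1)) = Add(-8, Rational(1, 5)) = Rational(-39, 5))
Function('o')(B, M) = Mul(Rational(2, 5), I, Pow(30, Rational(1, 2))) (Function('o')(B, M) = Pow(Add(3, Rational(-39, 5)), Rational(1, 2)) = Pow(Rational(-24, 5), Rational(1, 2)) = Mul(Rational(2, 5), I, Pow(30, Rational(1, 2))))
Function('d')(O) = Add(O, Mul(O, Pow(Add(O, Mul(-3, Pow(O, -1))), -1), Add(-5, O))) (Function('d')(O) = Add(Mul(Mul(Add(-5, O), Pow(Add(O, Mul(-3, Pow(O, -1))), -1)), O), O) = Add(Mul(Mul(Pow(Add(O, Mul(-3, Pow(O, -1))), -1), Add(-5, O)), O), O) = Add(Mul(O, Pow(Add(O, Mul(-3, Pow(O, -1))), -1), Add(-5, O)), O) = Add(O, Mul(O, Pow(Add(O, Mul(-3, Pow(O, -1))), -1), Add(-5, O))))
Mul(Mul(Function('d')(1), Function('o')(7, -3)), 8) = Mul(Mul(Mul(1, Pow(Add(-3, Pow(1, 2)), -1), Add(-3, Mul(-5, 1), Mul(2, Pow(1, 2)))), Mul(Rational(2, 5), I, Pow(30, Rational(1, 2)))), 8) = Mul(Mul(Mul(1, Pow(Add(-3, 1), -1), Add(-3, -5, Mul(2, 1))), Mul(Rational(2, 5), I, Pow(30, Rational(1, 2)))), 8) = Mul(Mul(Mul(1, Pow(-2, -1), Add(-3, -5, 2)), Mul(Rational(2, 5), I, Pow(30, Rational(1, 2)))), 8) = Mul(Mul(Mul(1, Rational(-1, 2), -6), Mul(Rational(2, 5), I, Pow(30, Rational(1, 2)))), 8) = Mul(Mul(3, Mul(Rational(2, 5), I, Pow(30, Rational(1, 2)))), 8) = Mul(Mul(Rational(6, 5), I, Pow(30, Rational(1, 2))), 8) = Mul(Rational(48, 5), I, Pow(30, Rational(1, 2)))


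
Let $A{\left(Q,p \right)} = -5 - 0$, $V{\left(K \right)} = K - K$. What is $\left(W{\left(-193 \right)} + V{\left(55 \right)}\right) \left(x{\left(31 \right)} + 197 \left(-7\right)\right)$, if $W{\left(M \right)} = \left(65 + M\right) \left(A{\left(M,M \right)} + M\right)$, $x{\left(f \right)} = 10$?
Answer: $-34695936$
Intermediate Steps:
$V{\left(K \right)} = 0$
$A{\left(Q,p \right)} = -5$ ($A{\left(Q,p \right)} = -5 + 0 = -5$)
$W{\left(M \right)} = \left(-5 + M\right) \left(65 + M\right)$ ($W{\left(M \right)} = \left(65 + M\right) \left(-5 + M\right) = \left(-5 + M\right) \left(65 + M\right)$)
$\left(W{\left(-193 \right)} + V{\left(55 \right)}\right) \left(x{\left(31 \right)} + 197 \left(-7\right)\right) = \left(\left(-325 + \left(-193\right)^{2} + 60 \left(-193\right)\right) + 0\right) \left(10 + 197 \left(-7\right)\right) = \left(\left(-325 + 37249 - 11580\right) + 0\right) \left(10 - 1379\right) = \left(25344 + 0\right) \left(-1369\right) = 25344 \left(-1369\right) = -34695936$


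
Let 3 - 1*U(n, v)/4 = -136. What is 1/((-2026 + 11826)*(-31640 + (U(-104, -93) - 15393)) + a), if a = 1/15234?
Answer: -15234/6938700056399 ≈ -2.1955e-9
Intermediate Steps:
a = 1/15234 ≈ 6.5643e-5
U(n, v) = 556 (U(n, v) = 12 - 4*(-136) = 12 + 544 = 556)
1/((-2026 + 11826)*(-31640 + (U(-104, -93) - 15393)) + a) = 1/((-2026 + 11826)*(-31640 + (556 - 15393)) + 1/15234) = 1/(9800*(-31640 - 14837) + 1/15234) = 1/(9800*(-46477) + 1/15234) = 1/(-455474600 + 1/15234) = 1/(-6938700056399/15234) = -15234/6938700056399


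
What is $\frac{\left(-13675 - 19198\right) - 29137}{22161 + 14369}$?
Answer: $- \frac{477}{281} \approx -1.6975$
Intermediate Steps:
$\frac{\left(-13675 - 19198\right) - 29137}{22161 + 14369} = \frac{-32873 - 29137}{36530} = \left(-62010\right) \frac{1}{36530} = - \frac{477}{281}$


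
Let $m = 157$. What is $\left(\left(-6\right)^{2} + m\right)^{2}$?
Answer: $37249$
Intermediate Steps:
$\left(\left(-6\right)^{2} + m\right)^{2} = \left(\left(-6\right)^{2} + 157\right)^{2} = \left(36 + 157\right)^{2} = 193^{2} = 37249$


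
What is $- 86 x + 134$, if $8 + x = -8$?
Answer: $1510$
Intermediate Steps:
$x = -16$ ($x = -8 - 8 = -16$)
$- 86 x + 134 = \left(-86\right) \left(-16\right) + 134 = 1376 + 134 = 1510$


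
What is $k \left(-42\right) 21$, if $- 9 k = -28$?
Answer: $-2744$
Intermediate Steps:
$k = \frac{28}{9}$ ($k = \left(- \frac{1}{9}\right) \left(-28\right) = \frac{28}{9} \approx 3.1111$)
$k \left(-42\right) 21 = \frac{28}{9} \left(-42\right) 21 = \left(- \frac{392}{3}\right) 21 = -2744$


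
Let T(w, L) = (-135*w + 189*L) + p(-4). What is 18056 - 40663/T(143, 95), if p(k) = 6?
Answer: 3472561/192 ≈ 18086.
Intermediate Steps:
T(w, L) = 6 - 135*w + 189*L (T(w, L) = (-135*w + 189*L) + 6 = 6 - 135*w + 189*L)
18056 - 40663/T(143, 95) = 18056 - 40663/(6 - 135*143 + 189*95) = 18056 - 40663/(6 - 19305 + 17955) = 18056 - 40663/(-1344) = 18056 - 40663*(-1/1344) = 18056 + 5809/192 = 3472561/192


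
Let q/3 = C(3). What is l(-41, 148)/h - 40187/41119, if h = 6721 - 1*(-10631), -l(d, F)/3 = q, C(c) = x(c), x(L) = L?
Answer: -77603893/79277432 ≈ -0.97889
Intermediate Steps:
C(c) = c
q = 9 (q = 3*3 = 9)
l(d, F) = -27 (l(d, F) = -3*9 = -27)
h = 17352 (h = 6721 + 10631 = 17352)
l(-41, 148)/h - 40187/41119 = -27/17352 - 40187/41119 = -27*1/17352 - 40187*1/41119 = -3/1928 - 40187/41119 = -77603893/79277432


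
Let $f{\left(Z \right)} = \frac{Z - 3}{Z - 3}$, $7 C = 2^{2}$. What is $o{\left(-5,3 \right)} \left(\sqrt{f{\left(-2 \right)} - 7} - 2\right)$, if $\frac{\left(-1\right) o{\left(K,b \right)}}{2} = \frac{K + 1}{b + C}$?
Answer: $- \frac{112}{25} + \frac{56 i \sqrt{6}}{25} \approx -4.48 + 5.4869 i$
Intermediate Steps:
$C = \frac{4}{7}$ ($C = \frac{2^{2}}{7} = \frac{1}{7} \cdot 4 = \frac{4}{7} \approx 0.57143$)
$f{\left(Z \right)} = 1$ ($f{\left(Z \right)} = \frac{-3 + Z}{-3 + Z} = 1$)
$o{\left(K,b \right)} = - \frac{2 \left(1 + K\right)}{\frac{4}{7} + b}$ ($o{\left(K,b \right)} = - 2 \frac{K + 1}{b + \frac{4}{7}} = - 2 \frac{1 + K}{\frac{4}{7} + b} = - \frac{2 \left(1 + K\right)}{\frac{4}{7} + b}$)
$o{\left(-5,3 \right)} \left(\sqrt{f{\left(-2 \right)} - 7} - 2\right) = \frac{14 \left(-1 - -5\right)}{4 + 7 \cdot 3} \left(\sqrt{1 - 7} - 2\right) = \frac{14 \left(-1 + 5\right)}{4 + 21} \left(\sqrt{-6} - 2\right) = 14 \cdot \frac{1}{25} \cdot 4 \left(i \sqrt{6} - 2\right) = 14 \cdot \frac{1}{25} \cdot 4 \left(-2 + i \sqrt{6}\right) = \frac{56 \left(-2 + i \sqrt{6}\right)}{25} = - \frac{112}{25} + \frac{56 i \sqrt{6}}{25}$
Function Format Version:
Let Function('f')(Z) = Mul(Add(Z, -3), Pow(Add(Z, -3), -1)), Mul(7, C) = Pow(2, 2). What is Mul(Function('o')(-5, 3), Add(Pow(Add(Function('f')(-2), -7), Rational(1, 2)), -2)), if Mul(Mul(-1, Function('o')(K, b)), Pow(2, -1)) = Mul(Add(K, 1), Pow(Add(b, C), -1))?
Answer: Add(Rational(-112, 25), Mul(Rational(56, 25), I, Pow(6, Rational(1, 2)))) ≈ Add(-4.4800, Mul(5.4869, I))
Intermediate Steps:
C = Rational(4, 7) (C = Mul(Rational(1, 7), Pow(2, 2)) = Mul(Rational(1, 7), 4) = Rational(4, 7) ≈ 0.57143)
Function('f')(Z) = 1 (Function('f')(Z) = Mul(Add(-3, Z), Pow(Add(-3, Z), -1)) = 1)
Function('o')(K, b) = Mul(-2, Pow(Add(Rational(4, 7), b), -1), Add(1, K)) (Function('o')(K, b) = Mul(-2, Mul(Add(K, 1), Pow(Add(b, Rational(4, 7)), -1))) = Mul(-2, Mul(Add(1, K), Pow(Add(Rational(4, 7), b), -1))) = Mul(-2, Mul(Pow(Add(Rational(4, 7), b), -1), Add(1, K))) = Mul(-2, Pow(Add(Rational(4, 7), b), -1), Add(1, K)))
Mul(Function('o')(-5, 3), Add(Pow(Add(Function('f')(-2), -7), Rational(1, 2)), -2)) = Mul(Mul(14, Pow(Add(4, Mul(7, 3)), -1), Add(-1, Mul(-1, -5))), Add(Pow(Add(1, -7), Rational(1, 2)), -2)) = Mul(Mul(14, Pow(Add(4, 21), -1), Add(-1, 5)), Add(Pow(-6, Rational(1, 2)), -2)) = Mul(Mul(14, Pow(25, -1), 4), Add(Mul(I, Pow(6, Rational(1, 2))), -2)) = Mul(Mul(14, Rational(1, 25), 4), Add(-2, Mul(I, Pow(6, Rational(1, 2))))) = Mul(Rational(56, 25), Add(-2, Mul(I, Pow(6, Rational(1, 2))))) = Add(Rational(-112, 25), Mul(Rational(56, 25), I, Pow(6, Rational(1, 2))))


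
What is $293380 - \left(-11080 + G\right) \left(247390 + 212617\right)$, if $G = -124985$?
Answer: $62591145835$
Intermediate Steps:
$293380 - \left(-11080 + G\right) \left(247390 + 212617\right) = 293380 - \left(-11080 - 124985\right) \left(247390 + 212617\right) = 293380 - \left(-136065\right) 460007 = 293380 - -62590852455 = 293380 + 62590852455 = 62591145835$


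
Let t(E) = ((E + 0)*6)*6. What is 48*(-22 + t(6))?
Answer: 9312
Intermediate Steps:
t(E) = 36*E (t(E) = (E*6)*6 = (6*E)*6 = 36*E)
48*(-22 + t(6)) = 48*(-22 + 36*6) = 48*(-22 + 216) = 48*194 = 9312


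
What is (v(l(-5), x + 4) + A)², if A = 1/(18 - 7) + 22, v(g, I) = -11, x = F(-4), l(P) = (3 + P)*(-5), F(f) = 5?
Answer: 14884/121 ≈ 123.01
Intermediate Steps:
l(P) = -15 - 5*P
x = 5
A = 243/11 (A = 1/11 + 22 = 243/11 ≈ 22.091)
(v(l(-5), x + 4) + A)² = (-11 + 243/11)² = (122/11)² = 14884/121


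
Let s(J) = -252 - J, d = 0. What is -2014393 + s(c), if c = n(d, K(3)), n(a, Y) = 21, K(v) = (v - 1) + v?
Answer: -2014666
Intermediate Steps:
K(v) = -1 + 2*v (K(v) = (-1 + v) + v = -1 + 2*v)
c = 21
-2014393 + s(c) = -2014393 + (-252 - 1*21) = -2014393 + (-252 - 21) = -2014393 - 273 = -2014666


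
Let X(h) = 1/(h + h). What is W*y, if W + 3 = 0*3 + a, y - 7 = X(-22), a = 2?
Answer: -307/44 ≈ -6.9773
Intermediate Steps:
X(h) = 1/(2*h)
y = 307/44 (y = 7 + (1/2)/(-22) = 7 + (1/2)*(-1/22) = 7 - 1/44 = 307/44 ≈ 6.9773)
W = -1 (W = -3 + (0*3 + 2) = -3 + (0 + 2) = -3 + 2 = -1)
W*y = -1*307/44 = -307/44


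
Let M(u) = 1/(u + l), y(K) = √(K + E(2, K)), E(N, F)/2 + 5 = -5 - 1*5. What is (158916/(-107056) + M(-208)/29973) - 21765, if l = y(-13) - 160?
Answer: -2365391535612629051/108671271392724 - I*√43/4060352391 ≈ -21767.0 - 1.615e-9*I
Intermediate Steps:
E(N, F) = -30 (E(N, F) = -10 + 2*(-5 - 1*5) = -10 + 2*(-5 - 5) = -10 + 2*(-10) = -10 - 20 = -30)
y(K) = √(-30 + K) (y(K) = √(K - 30) = √(-30 + K))
l = -160 + I*√43 (l = √(-30 - 13) - 160 = √(-43) - 160 = I*√43 - 160 = -160 + I*√43 ≈ -160.0 + 6.5574*I)
M(u) = 1/(-160 + u + I*√43) (M(u) = 1/(u + (-160 + I*√43)) = 1/(-160 + u + I*√43))
(158916/(-107056) + M(-208)/29973) - 21765 = (158916/(-107056) + 1/(-160 - 208 + I*√43*29973)) - 21765 = (158916*(-1/107056) + (1/29973)/(-368 + I*√43)) - 21765 = (-39729/26764 + 1/(29973*(-368 + I*√43))) - 21765 = -582558189/26764 + 1/(29973*(-368 + I*√43))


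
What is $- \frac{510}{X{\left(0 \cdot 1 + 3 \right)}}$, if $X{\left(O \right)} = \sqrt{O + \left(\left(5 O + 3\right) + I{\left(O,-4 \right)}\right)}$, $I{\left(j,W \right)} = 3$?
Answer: $- \frac{85 \sqrt{6}}{2} \approx -104.1$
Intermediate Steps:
$X{\left(O \right)} = \sqrt{6 + 6 O}$ ($X{\left(O \right)} = \sqrt{O + \left(\left(5 O + 3\right) + 3\right)} = \sqrt{O + \left(\left(3 + 5 O\right) + 3\right)} = \sqrt{O + \left(6 + 5 O\right)} = \sqrt{6 + 6 O}$)
$- \frac{510}{X{\left(0 \cdot 1 + 3 \right)}} = - \frac{510}{\sqrt{6 + 6 \left(0 \cdot 1 + 3\right)}} = - \frac{510}{\sqrt{6 + 6 \left(0 + 3\right)}} = - \frac{510}{\sqrt{6 + 6 \cdot 3}} = - \frac{510}{\sqrt{6 + 18}} = - \frac{510}{\sqrt{24}} = - \frac{510}{2 \sqrt{6}} = - 510 \frac{\sqrt{6}}{12} = - \frac{85 \sqrt{6}}{2}$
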